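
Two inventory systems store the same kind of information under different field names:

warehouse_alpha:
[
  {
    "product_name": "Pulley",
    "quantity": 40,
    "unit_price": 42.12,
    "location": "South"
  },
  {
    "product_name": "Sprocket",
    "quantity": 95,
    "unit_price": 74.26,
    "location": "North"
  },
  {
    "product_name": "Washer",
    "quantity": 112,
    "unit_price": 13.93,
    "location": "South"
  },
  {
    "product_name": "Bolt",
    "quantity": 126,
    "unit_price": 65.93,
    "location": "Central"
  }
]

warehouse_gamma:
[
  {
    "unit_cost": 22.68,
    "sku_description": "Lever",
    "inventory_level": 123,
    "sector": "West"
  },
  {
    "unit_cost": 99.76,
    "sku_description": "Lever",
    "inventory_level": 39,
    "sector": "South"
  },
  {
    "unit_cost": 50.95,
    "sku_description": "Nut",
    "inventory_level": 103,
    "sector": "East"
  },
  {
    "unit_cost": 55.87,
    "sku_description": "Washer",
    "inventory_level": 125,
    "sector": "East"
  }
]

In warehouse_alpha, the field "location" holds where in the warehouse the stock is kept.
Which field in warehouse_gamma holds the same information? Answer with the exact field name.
sector

In warehouse_alpha, "location" holds where in the warehouse the stock is kept.
The fields in warehouse_gamma are: "unit_cost", "sku_description", "inventory_level", "sector".
"sector" is the match: the name refers to the same concept and its values are area labels (e.g. 'East', 'South').
The other fields ("unit_cost", "sku_description", "inventory_level") hold different kinds of data.

So "location" in warehouse_alpha corresponds to "sector" in warehouse_gamma.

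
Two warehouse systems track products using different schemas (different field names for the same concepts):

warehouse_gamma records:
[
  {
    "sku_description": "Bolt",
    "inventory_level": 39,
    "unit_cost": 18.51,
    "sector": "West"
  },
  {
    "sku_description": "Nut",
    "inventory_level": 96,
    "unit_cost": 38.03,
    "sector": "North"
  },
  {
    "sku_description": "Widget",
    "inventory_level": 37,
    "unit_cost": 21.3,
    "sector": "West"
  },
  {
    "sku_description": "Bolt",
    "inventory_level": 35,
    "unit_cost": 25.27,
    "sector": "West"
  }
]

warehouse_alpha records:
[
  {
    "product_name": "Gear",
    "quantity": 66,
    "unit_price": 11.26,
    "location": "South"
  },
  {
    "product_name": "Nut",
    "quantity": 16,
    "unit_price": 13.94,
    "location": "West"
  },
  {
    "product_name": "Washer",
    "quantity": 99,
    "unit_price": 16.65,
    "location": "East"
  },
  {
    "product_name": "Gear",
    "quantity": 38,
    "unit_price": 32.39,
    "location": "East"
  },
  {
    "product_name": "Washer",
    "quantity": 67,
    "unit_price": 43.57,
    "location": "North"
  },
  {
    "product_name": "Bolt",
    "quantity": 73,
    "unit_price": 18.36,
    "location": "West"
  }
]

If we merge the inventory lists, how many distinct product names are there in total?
5

Schema mapping: "sku_description" (warehouse_gamma) = "product_name" (warehouse_alpha) = product name

Products in warehouse_gamma: ['Bolt', 'Nut', 'Widget']
Products in warehouse_alpha: ['Bolt', 'Gear', 'Nut', 'Washer']

Union (unique products): ['Bolt', 'Gear', 'Nut', 'Washer', 'Widget']
Count: 5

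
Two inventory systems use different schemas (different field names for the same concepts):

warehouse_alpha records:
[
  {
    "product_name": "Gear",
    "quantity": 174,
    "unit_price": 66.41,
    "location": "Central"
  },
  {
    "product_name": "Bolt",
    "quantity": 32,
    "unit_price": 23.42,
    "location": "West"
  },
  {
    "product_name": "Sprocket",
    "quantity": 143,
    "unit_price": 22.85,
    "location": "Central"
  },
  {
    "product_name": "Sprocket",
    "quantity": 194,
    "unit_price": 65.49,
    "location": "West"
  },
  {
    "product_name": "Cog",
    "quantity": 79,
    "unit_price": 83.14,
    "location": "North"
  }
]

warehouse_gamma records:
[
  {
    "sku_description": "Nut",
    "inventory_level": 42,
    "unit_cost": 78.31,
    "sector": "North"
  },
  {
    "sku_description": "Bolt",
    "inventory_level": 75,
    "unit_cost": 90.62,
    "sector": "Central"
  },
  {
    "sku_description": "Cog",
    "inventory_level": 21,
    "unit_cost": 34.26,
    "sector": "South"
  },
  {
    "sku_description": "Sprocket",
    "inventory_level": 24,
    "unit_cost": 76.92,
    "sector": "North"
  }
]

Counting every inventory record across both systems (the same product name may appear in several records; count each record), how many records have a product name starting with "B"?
2

Schema mapping: "product_name" (warehouse_alpha) = "sku_description" (warehouse_gamma) = product name

Records with product name starting with "B" in warehouse_alpha: 1
Records with product name starting with "B" in warehouse_gamma: 1

Total: 1 + 1 = 2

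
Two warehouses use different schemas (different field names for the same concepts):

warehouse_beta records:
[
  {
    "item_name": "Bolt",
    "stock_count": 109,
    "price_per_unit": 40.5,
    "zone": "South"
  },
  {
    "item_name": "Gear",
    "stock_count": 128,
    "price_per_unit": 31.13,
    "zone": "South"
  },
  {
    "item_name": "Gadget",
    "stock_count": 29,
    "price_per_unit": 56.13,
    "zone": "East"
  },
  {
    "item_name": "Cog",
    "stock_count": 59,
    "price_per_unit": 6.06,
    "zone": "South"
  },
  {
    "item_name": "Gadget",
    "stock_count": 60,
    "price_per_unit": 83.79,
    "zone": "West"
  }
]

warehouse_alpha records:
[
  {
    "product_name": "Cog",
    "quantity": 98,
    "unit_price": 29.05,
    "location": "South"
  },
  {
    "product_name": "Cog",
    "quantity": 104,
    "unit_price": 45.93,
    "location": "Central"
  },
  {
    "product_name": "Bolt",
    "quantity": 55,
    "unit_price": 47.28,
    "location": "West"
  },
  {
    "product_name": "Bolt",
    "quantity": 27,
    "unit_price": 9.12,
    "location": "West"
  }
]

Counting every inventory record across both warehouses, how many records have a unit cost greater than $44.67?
4

Schema mapping: "price_per_unit" (warehouse_beta) = "unit_price" (warehouse_alpha) = unit cost

Records > $44.67 in warehouse_beta: 2
Records > $44.67 in warehouse_alpha: 2

Total count: 2 + 2 = 4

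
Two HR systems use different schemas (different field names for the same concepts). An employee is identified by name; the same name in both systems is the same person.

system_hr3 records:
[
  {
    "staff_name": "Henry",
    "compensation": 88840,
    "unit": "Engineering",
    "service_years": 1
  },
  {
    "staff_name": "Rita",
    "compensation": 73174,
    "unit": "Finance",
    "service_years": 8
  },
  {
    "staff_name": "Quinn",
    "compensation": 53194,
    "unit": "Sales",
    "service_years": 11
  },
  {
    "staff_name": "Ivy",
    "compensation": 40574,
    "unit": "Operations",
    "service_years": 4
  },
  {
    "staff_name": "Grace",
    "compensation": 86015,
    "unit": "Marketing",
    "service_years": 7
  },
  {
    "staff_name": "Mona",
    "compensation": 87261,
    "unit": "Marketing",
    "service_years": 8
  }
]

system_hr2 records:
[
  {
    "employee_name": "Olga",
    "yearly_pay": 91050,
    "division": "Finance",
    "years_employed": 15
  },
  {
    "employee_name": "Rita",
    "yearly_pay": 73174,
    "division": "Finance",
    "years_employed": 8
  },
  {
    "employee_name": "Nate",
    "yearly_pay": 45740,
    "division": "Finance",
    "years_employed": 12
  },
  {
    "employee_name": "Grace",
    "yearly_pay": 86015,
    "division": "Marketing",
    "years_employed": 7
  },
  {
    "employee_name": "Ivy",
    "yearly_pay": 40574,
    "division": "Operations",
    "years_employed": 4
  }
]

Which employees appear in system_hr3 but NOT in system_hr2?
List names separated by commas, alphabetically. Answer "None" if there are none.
Henry, Mona, Quinn

Schema mapping: "staff_name" (system_hr3) = "employee_name" (system_hr2) = employee name

Names in system_hr3: ['Grace', 'Henry', 'Ivy', 'Mona', 'Quinn', 'Rita']
Names in system_hr2: ['Grace', 'Ivy', 'Nate', 'Olga', 'Rita']

In system_hr3 but not system_hr2: ['Henry', 'Mona', 'Quinn']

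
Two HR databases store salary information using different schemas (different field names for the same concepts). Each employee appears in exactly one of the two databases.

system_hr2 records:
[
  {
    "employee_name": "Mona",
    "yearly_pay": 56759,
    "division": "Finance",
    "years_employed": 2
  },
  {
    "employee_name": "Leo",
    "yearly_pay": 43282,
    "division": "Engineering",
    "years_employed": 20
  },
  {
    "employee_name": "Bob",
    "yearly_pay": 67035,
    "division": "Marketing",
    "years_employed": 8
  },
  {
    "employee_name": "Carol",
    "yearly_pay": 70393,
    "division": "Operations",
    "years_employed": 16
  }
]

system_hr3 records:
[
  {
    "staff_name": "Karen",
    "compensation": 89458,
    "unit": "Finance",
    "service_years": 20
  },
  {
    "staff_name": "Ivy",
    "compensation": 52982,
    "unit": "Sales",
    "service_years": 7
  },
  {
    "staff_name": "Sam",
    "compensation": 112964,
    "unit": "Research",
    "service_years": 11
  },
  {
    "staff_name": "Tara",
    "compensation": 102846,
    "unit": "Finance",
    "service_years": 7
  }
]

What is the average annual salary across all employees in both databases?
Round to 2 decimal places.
74464.88

Schema mapping: "yearly_pay" (system_hr2) = "compensation" (system_hr3) = annual salary

All salaries: [56759, 43282, 67035, 70393, 89458, 52982, 112964, 102846]
Sum: 595719
Count: 8
Average: 595719 / 8 = 74464.88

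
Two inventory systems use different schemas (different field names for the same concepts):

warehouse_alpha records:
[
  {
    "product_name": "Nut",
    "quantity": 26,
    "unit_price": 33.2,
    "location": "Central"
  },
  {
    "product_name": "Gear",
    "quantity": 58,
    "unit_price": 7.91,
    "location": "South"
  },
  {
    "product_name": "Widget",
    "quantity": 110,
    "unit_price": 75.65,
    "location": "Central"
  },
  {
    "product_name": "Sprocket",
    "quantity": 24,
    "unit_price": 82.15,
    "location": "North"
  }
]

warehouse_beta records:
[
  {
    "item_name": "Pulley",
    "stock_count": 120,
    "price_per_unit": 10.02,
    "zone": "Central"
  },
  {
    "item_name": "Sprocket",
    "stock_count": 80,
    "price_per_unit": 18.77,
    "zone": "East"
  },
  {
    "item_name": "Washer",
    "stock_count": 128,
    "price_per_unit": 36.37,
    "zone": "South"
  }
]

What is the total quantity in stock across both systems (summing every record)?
546

To reconcile these schemas, identify the field holding the quantity in stock in each system:
1. In warehouse_alpha it is "quantity"
2. In warehouse_beta it is "stock_count"

From warehouse_alpha: 26 + 58 + 110 + 24 = 218
From warehouse_beta: 120 + 80 + 128 = 328

Total: 218 + 328 = 546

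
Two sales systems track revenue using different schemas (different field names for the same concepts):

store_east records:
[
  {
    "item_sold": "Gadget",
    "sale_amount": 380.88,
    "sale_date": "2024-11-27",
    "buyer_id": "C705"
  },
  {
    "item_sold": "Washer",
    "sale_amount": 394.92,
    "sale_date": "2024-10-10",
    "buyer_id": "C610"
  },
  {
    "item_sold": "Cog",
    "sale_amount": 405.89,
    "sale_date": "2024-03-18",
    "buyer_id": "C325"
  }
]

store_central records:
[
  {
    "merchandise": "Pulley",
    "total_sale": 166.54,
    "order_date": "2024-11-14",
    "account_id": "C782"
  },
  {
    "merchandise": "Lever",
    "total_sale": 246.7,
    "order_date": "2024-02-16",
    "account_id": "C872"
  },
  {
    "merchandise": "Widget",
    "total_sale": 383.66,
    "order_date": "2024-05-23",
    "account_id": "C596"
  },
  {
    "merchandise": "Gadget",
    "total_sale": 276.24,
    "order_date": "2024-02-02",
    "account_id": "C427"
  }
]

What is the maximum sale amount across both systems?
405.89

Reconcile: "sale_amount" (store_east) = "total_sale" (store_central) = sale amount

Maximum in store_east: 405.89
Maximum in store_central: 383.66

Overall maximum: max(405.89, 383.66) = 405.89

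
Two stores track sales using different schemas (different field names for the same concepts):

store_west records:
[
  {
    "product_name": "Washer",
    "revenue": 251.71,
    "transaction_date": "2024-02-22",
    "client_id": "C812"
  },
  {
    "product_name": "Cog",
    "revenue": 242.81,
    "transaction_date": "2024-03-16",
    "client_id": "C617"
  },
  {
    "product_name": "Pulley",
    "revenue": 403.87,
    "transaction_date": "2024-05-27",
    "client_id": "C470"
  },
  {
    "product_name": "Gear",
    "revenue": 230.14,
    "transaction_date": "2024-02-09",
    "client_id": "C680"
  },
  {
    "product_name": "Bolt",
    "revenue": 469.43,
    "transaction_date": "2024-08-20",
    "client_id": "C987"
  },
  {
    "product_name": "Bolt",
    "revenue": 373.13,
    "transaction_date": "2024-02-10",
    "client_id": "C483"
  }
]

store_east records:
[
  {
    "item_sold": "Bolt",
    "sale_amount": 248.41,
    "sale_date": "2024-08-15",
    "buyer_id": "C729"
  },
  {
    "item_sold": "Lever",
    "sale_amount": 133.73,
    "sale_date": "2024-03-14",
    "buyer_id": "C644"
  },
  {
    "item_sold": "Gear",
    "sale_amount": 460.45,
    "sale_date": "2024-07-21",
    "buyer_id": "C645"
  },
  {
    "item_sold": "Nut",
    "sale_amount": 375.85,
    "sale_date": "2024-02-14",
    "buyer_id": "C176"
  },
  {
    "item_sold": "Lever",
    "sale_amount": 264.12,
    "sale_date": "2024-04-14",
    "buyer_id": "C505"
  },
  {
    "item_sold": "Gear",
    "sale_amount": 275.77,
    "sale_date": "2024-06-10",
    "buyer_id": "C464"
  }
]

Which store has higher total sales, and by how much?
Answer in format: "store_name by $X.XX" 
store_west by $212.76

Schema mapping: "revenue" (store_west) = "sale_amount" (store_east) = sale amount

Total for store_west: 1971.09
Total for store_east: 1758.33

Difference: |1971.09 - 1758.33| = 212.76
store_west has higher sales by $212.76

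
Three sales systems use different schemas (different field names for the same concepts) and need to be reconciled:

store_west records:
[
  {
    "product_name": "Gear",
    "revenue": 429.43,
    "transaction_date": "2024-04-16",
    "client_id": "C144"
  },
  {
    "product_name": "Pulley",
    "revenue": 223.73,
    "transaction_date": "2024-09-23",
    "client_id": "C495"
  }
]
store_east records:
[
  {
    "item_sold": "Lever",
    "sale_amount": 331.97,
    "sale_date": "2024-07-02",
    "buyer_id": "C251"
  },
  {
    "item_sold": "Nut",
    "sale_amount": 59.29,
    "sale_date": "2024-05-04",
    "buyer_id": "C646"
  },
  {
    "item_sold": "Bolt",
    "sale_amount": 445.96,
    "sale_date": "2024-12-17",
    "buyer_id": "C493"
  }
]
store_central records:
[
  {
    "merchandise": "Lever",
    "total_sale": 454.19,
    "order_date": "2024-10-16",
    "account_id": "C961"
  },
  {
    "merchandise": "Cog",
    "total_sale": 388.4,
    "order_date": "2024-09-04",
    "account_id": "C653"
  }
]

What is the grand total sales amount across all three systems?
2332.97

Schema reconciliation - all amount fields map to sale amount:

store_west (revenue): 653.16
store_east (sale_amount): 837.22
store_central (total_sale): 842.59

Grand total: 2332.97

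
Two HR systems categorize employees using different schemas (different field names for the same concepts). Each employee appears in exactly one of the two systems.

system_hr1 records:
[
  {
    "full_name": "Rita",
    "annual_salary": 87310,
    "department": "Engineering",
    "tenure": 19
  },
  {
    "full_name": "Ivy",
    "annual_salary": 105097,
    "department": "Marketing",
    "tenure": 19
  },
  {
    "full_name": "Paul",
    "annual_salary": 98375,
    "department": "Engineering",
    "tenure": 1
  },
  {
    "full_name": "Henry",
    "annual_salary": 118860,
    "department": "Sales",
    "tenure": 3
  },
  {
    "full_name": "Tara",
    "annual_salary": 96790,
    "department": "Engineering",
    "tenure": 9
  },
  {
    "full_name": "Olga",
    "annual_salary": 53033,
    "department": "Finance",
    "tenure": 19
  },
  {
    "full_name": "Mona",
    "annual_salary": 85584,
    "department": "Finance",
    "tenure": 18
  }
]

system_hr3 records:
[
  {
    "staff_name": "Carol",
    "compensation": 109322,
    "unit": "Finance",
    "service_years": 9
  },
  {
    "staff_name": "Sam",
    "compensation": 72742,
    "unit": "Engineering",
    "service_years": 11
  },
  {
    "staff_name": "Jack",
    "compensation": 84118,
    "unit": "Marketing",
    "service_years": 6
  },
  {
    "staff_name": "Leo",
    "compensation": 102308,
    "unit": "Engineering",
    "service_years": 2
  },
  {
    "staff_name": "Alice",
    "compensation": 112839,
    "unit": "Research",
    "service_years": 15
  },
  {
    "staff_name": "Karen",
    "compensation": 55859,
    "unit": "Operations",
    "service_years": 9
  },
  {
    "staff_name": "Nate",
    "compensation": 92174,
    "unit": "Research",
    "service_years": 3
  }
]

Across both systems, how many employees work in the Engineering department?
5

Schema mapping: "department" (system_hr1) = "unit" (system_hr3) = department

Engineering employees in system_hr1: 3
Engineering employees in system_hr3: 2

Total in Engineering: 3 + 2 = 5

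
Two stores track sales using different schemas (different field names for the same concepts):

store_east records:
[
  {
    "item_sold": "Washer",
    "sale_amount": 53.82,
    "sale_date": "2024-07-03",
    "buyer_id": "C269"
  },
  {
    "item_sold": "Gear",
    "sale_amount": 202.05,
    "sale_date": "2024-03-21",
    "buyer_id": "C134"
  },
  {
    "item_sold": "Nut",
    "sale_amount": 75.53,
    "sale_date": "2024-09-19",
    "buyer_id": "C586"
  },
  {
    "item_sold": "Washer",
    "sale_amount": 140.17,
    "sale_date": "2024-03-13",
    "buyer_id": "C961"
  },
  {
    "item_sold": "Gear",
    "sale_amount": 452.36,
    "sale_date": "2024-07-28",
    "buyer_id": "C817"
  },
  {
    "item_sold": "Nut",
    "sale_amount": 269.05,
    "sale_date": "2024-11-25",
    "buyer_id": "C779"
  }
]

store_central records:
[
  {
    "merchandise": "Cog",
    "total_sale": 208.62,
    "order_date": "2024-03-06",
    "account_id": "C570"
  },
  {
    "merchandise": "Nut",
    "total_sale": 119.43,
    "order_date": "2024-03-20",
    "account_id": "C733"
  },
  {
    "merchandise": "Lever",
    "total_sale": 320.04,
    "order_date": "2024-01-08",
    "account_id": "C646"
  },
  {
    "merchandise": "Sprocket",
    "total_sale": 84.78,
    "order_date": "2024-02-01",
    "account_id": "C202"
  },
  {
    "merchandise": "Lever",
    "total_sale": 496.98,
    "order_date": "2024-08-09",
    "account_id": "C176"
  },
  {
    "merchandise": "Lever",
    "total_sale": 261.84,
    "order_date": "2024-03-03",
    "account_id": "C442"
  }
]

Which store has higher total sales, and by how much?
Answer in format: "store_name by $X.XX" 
store_central by $298.71

Schema mapping: "sale_amount" (store_east) = "total_sale" (store_central) = sale amount

Total for store_east: 1192.98
Total for store_central: 1491.69

Difference: |1192.98 - 1491.69| = 298.71
store_central has higher sales by $298.71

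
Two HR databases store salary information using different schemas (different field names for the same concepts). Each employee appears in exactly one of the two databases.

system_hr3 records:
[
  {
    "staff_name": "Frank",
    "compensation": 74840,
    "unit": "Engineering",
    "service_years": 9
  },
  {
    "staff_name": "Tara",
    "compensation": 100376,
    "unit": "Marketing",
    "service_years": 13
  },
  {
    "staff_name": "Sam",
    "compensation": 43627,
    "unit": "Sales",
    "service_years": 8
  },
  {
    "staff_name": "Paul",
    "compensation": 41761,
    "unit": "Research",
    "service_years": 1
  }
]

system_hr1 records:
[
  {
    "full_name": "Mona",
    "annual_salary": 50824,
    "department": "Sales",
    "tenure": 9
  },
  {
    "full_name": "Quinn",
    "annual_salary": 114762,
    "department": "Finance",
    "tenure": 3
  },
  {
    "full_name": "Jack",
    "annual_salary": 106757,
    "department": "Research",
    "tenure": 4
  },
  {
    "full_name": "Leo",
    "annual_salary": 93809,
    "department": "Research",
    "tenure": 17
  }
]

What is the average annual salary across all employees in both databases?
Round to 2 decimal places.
78344.50

Schema mapping: "compensation" (system_hr3) = "annual_salary" (system_hr1) = annual salary

All salaries: [74840, 100376, 43627, 41761, 50824, 114762, 106757, 93809]
Sum: 626756
Count: 8
Average: 626756 / 8 = 78344.50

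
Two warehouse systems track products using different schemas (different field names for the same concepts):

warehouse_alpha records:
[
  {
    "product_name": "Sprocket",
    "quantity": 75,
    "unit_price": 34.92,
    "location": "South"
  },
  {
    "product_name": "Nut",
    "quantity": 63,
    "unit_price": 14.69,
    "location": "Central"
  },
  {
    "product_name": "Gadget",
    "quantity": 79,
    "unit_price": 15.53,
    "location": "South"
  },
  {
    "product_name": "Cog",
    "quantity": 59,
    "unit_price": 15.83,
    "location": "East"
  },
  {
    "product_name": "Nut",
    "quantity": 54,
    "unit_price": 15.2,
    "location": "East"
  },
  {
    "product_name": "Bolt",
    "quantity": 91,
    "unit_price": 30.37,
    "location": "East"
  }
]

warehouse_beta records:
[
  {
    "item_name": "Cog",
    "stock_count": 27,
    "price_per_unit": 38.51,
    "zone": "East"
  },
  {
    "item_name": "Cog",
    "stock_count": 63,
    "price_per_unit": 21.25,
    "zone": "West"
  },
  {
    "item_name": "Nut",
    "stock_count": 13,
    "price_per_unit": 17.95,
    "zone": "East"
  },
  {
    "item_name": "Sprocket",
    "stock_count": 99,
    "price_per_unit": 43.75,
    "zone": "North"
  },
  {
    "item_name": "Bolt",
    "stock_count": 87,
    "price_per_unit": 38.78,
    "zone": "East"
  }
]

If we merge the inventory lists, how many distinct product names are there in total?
5

Schema mapping: "product_name" (warehouse_alpha) = "item_name" (warehouse_beta) = product name

Products in warehouse_alpha: ['Bolt', 'Cog', 'Gadget', 'Nut', 'Sprocket']
Products in warehouse_beta: ['Bolt', 'Cog', 'Nut', 'Sprocket']

Union (unique products): ['Bolt', 'Cog', 'Gadget', 'Nut', 'Sprocket']
Count: 5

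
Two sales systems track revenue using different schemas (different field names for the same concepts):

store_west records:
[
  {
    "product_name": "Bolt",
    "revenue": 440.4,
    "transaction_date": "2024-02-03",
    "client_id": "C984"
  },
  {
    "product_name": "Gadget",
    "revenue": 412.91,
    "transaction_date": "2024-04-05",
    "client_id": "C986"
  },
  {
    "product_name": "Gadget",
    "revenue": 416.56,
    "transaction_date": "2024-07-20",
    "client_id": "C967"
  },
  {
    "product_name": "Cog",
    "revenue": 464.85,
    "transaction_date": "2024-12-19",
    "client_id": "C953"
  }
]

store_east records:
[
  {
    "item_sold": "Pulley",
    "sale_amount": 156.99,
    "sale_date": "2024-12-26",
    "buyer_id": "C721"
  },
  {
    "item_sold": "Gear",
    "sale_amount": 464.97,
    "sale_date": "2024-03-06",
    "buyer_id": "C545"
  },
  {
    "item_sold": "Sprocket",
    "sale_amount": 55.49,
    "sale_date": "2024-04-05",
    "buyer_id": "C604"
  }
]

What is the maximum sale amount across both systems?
464.97

Reconcile: "revenue" (store_west) = "sale_amount" (store_east) = sale amount

Maximum in store_west: 464.85
Maximum in store_east: 464.97

Overall maximum: max(464.85, 464.97) = 464.97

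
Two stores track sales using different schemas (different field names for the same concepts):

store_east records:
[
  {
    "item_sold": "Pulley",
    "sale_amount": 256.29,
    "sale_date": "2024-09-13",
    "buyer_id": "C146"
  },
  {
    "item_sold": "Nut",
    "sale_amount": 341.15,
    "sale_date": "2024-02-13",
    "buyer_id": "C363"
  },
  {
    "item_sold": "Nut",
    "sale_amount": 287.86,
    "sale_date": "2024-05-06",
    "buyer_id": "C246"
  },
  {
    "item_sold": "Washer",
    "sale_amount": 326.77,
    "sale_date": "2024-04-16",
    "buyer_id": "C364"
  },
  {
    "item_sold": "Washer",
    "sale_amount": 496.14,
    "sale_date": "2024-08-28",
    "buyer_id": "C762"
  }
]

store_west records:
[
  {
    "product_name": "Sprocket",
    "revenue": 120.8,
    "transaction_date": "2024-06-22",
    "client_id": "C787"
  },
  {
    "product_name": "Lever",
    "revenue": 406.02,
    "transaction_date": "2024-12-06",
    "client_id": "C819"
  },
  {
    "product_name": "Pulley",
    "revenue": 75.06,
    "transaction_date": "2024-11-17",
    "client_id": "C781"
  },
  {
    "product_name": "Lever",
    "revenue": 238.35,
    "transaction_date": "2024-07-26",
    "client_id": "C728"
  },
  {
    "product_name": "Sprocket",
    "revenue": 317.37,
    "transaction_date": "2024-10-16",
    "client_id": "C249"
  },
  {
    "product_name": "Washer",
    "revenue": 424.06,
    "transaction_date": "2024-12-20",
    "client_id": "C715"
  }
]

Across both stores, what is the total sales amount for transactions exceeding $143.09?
3094.01

Schema mapping: "sale_amount" (store_east) = "revenue" (store_west) = sale amount

Sum of sales > $143.09 in store_east: 1708.21
Sum of sales > $143.09 in store_west: 1385.8

Total: 1708.21 + 1385.8 = 3094.01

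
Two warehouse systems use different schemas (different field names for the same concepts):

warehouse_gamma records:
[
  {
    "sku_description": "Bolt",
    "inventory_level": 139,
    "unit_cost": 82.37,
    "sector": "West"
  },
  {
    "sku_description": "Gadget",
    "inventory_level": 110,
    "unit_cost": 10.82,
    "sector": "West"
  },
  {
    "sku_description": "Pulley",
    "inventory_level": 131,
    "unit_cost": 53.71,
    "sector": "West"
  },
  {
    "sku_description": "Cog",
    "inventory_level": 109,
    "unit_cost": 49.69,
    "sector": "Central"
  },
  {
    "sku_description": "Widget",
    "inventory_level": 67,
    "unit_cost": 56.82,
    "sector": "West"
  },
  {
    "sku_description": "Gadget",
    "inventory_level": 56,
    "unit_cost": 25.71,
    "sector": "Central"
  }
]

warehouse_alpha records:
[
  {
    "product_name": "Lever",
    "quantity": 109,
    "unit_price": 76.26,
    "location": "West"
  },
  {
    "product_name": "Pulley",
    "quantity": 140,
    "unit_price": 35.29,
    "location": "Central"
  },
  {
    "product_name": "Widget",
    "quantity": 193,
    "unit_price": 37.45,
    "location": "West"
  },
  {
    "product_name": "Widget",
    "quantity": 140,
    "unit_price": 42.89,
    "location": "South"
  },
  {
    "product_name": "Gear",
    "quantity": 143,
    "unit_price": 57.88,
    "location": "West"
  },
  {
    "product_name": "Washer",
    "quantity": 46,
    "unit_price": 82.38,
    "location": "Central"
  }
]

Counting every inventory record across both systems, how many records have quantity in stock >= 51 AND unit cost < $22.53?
1

Schema mappings:
- "inventory_level" (warehouse_gamma) = "quantity" (warehouse_alpha) = quantity
- "unit_cost" (warehouse_gamma) = "unit_price" (warehouse_alpha) = unit cost

Records meeting both conditions in warehouse_gamma: 1
Records meeting both conditions in warehouse_alpha: 0

Total: 1 + 0 = 1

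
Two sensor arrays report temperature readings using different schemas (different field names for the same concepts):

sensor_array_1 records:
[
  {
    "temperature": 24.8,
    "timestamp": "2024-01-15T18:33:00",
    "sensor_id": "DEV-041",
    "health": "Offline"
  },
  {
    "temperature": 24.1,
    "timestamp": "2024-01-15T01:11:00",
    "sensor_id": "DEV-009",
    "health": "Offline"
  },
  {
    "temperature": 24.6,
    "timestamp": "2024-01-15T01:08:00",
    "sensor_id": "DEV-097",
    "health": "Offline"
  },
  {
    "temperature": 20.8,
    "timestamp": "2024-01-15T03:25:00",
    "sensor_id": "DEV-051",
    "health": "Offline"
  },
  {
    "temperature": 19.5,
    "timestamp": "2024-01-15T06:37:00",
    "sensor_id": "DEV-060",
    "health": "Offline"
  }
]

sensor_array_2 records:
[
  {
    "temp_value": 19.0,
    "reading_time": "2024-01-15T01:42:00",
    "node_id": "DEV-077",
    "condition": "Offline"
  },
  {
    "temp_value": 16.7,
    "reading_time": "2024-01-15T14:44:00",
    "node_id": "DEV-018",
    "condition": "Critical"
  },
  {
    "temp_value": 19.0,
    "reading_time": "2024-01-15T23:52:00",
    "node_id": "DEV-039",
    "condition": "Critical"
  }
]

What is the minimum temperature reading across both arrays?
16.7

Schema mapping: "temperature" (sensor_array_1) = "temp_value" (sensor_array_2) = temperature reading

Minimum in sensor_array_1: 19.5
Minimum in sensor_array_2: 16.7

Overall minimum: min(19.5, 16.7) = 16.7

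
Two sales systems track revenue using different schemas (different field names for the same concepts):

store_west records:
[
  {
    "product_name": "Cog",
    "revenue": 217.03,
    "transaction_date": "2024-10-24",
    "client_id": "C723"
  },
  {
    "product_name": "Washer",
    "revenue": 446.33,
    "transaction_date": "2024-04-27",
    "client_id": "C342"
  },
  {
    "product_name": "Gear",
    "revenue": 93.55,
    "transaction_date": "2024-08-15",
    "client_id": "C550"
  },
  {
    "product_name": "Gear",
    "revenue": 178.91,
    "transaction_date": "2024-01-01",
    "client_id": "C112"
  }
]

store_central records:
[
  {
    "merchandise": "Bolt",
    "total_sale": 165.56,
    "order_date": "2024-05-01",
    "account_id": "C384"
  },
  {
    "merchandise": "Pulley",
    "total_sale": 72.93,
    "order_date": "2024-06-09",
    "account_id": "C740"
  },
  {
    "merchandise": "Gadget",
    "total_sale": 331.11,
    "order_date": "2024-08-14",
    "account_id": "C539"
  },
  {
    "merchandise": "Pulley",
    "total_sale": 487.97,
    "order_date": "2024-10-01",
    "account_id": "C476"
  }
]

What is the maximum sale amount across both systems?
487.97

Reconcile: "revenue" (store_west) = "total_sale" (store_central) = sale amount

Maximum in store_west: 446.33
Maximum in store_central: 487.97

Overall maximum: max(446.33, 487.97) = 487.97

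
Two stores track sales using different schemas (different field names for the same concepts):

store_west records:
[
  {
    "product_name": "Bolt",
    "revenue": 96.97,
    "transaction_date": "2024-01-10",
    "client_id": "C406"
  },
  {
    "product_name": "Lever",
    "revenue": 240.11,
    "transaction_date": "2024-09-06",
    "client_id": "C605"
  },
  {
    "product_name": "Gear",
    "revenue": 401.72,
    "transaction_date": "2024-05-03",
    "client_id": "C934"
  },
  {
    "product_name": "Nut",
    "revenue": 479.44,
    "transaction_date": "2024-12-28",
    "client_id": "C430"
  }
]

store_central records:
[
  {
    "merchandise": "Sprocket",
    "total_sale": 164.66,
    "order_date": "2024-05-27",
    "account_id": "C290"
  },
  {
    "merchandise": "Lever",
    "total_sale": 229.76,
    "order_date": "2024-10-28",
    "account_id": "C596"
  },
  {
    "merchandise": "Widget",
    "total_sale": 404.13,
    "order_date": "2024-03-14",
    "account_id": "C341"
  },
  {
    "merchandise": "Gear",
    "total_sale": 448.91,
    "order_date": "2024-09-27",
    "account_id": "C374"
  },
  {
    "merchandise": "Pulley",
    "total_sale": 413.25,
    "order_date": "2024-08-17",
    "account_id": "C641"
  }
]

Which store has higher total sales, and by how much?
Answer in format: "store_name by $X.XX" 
store_central by $442.47

Schema mapping: "revenue" (store_west) = "total_sale" (store_central) = sale amount

Total for store_west: 1218.24
Total for store_central: 1660.71

Difference: |1218.24 - 1660.71| = 442.47
store_central has higher sales by $442.47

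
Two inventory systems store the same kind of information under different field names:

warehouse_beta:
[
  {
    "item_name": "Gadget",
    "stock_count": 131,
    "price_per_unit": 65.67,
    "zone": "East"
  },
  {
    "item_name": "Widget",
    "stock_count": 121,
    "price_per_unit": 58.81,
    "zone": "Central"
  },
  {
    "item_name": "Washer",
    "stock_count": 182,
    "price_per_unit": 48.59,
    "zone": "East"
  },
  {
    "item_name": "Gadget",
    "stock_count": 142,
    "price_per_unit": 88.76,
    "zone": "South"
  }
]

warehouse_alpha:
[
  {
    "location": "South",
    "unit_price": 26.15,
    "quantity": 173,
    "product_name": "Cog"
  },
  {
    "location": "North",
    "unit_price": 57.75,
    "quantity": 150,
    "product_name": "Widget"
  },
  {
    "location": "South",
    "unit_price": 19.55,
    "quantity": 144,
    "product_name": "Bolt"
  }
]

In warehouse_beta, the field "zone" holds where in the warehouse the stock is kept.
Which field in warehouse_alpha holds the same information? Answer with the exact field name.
location

In warehouse_beta, "zone" holds where in the warehouse the stock is kept.
The fields in warehouse_alpha are: "location", "unit_price", "quantity", "product_name".
"location" is the match: the name refers to the same concept and its values are area labels (e.g. 'North', 'South').
The other fields ("unit_price", "quantity", "product_name") hold different kinds of data.

So "zone" in warehouse_beta corresponds to "location" in warehouse_alpha.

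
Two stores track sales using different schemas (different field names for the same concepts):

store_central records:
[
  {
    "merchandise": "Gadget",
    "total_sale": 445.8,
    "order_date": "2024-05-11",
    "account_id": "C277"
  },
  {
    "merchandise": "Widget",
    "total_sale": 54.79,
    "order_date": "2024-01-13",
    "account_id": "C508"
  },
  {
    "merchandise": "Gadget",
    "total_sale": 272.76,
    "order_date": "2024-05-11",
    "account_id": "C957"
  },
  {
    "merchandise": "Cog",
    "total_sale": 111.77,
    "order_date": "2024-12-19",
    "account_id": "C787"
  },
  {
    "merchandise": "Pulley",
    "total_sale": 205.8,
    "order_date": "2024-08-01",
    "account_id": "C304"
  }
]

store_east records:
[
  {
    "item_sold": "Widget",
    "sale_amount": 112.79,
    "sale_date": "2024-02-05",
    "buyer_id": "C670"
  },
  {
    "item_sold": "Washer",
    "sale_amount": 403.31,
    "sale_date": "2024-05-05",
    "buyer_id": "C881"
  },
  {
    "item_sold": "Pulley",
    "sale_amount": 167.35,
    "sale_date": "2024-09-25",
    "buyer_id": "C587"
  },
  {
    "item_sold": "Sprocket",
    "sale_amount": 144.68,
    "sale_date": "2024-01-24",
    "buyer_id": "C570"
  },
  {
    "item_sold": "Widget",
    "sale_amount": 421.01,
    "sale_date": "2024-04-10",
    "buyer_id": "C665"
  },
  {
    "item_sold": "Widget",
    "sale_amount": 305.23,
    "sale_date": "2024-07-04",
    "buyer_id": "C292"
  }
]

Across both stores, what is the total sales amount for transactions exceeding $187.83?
2053.91

Schema mapping: "total_sale" (store_central) = "sale_amount" (store_east) = sale amount

Sum of sales > $187.83 in store_central: 924.36
Sum of sales > $187.83 in store_east: 1129.55

Total: 924.36 + 1129.55 = 2053.91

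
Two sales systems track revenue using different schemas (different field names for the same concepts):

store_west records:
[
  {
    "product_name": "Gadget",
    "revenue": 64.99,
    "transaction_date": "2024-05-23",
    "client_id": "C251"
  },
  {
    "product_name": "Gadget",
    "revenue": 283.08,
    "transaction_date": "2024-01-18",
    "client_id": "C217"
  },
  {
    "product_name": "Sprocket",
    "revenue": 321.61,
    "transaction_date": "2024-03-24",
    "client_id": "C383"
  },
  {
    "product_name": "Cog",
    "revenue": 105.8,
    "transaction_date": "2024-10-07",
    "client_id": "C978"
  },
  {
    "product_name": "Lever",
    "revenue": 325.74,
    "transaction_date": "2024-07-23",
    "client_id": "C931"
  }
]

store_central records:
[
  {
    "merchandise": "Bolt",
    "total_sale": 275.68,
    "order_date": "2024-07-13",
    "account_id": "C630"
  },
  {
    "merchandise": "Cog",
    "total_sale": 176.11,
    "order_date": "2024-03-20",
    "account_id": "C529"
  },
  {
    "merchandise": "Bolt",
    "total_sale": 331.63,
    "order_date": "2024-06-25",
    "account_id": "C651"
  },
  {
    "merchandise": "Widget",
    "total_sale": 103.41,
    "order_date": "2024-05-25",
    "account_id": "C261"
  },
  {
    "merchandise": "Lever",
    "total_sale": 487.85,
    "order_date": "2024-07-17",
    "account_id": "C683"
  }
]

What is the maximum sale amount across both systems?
487.85

Reconcile: "revenue" (store_west) = "total_sale" (store_central) = sale amount

Maximum in store_west: 325.74
Maximum in store_central: 487.85

Overall maximum: max(325.74, 487.85) = 487.85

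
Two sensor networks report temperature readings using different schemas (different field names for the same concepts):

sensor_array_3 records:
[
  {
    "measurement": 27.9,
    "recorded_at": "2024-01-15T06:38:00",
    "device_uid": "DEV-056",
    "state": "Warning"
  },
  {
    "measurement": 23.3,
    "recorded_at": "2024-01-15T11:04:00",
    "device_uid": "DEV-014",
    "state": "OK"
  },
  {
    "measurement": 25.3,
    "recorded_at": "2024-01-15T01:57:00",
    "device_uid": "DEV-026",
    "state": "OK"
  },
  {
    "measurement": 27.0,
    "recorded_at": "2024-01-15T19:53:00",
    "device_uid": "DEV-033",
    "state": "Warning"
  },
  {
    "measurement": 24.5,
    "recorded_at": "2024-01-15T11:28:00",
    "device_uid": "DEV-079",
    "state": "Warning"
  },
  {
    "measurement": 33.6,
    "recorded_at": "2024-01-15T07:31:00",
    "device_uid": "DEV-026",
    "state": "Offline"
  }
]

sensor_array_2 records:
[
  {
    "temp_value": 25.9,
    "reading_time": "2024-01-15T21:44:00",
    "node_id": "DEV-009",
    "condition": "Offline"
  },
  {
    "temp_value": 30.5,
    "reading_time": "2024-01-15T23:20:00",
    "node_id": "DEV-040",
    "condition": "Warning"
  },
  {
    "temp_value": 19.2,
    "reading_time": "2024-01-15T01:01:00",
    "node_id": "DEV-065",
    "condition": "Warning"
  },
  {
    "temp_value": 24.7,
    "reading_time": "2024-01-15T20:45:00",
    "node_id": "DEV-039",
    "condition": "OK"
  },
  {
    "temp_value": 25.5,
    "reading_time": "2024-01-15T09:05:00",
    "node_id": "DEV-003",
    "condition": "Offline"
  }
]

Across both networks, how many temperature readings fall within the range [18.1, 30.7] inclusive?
10

Schema mapping: "measurement" (sensor_array_3) = "temp_value" (sensor_array_2) = temperature

Readings in [18.1, 30.7] from sensor_array_3: 5
Readings in [18.1, 30.7] from sensor_array_2: 5

Total count: 5 + 5 = 10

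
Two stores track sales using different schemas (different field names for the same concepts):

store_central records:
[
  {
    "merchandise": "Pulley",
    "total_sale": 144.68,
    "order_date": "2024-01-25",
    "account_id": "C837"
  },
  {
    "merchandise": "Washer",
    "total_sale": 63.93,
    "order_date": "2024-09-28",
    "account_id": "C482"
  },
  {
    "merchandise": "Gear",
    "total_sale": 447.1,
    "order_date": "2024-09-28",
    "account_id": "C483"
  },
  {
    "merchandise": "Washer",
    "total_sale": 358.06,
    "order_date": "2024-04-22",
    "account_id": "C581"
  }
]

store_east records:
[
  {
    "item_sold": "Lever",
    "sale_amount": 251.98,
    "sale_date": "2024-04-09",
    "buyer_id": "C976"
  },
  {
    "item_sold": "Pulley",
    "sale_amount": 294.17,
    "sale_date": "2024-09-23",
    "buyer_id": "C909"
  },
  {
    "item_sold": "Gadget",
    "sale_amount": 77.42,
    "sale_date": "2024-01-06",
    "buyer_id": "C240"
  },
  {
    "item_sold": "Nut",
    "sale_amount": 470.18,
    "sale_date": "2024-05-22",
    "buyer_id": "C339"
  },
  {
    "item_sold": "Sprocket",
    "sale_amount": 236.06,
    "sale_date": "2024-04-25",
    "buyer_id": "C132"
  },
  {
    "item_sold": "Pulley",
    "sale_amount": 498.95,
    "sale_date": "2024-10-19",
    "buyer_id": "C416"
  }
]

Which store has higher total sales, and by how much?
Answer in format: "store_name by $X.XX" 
store_east by $814.99

Schema mapping: "total_sale" (store_central) = "sale_amount" (store_east) = sale amount

Total for store_central: 1013.77
Total for store_east: 1828.76

Difference: |1013.77 - 1828.76| = 814.99
store_east has higher sales by $814.99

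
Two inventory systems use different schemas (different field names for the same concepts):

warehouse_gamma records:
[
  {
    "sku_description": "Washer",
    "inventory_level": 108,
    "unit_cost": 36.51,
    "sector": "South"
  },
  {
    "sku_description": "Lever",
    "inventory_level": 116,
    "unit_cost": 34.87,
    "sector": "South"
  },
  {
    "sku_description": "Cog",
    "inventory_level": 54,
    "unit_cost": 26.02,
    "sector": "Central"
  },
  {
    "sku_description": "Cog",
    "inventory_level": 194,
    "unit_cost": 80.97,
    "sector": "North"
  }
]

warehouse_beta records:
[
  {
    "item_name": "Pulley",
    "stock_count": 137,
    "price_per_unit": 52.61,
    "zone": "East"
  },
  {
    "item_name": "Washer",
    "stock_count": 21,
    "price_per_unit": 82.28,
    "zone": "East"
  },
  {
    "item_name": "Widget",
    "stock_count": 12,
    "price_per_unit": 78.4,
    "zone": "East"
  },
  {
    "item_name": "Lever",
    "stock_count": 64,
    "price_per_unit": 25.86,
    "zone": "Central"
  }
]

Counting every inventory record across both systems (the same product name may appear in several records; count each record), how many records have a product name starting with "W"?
3

Schema mapping: "sku_description" (warehouse_gamma) = "item_name" (warehouse_beta) = product name

Records with product name starting with "W" in warehouse_gamma: 1
Records with product name starting with "W" in warehouse_beta: 2

Total: 1 + 2 = 3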